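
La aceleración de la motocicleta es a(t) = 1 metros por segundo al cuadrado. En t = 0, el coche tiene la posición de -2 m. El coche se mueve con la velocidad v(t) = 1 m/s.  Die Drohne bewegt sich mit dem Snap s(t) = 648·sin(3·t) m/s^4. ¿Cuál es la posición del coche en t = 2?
Necesitamos integrar nuestra ecuación de la velocidad v(t) = 1 1 vez. La antiderivada de la velocidad es la posición. Usando x(0) = -2, obtenemos x(t) = t - 2. Usando x(t) = t - 2 y sustituyendo t = 2, encontramos x = 0.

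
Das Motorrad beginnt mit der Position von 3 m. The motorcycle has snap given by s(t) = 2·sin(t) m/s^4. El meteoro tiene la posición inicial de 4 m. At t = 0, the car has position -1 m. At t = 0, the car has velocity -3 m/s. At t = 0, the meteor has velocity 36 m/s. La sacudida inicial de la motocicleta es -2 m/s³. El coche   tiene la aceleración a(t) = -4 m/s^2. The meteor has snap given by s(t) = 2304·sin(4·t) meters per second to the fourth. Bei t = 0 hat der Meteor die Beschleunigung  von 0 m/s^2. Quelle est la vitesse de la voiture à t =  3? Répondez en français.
Nous devons trouver la primitive de notre équation de l'accélération a(t) = -4 1 fois. En intégrant l'accélération et en utilisant la condition initiale v(0) = -3, nous obtenons v(t) = -4·t - 3. De l'équation de la vitesse v(t) = -4·t - 3, nous substituons t = 3 pour obtenir v = -15.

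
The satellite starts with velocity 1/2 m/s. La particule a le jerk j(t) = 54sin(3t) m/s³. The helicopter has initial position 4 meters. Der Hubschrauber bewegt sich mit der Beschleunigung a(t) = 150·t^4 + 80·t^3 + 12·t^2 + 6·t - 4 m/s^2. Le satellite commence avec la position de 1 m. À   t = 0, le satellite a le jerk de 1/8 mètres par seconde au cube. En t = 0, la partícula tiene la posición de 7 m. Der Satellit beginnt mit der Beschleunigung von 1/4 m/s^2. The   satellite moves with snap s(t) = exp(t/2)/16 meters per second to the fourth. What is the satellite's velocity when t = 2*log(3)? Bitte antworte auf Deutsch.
Um dies zu lösen, müssen wir 3 Stammfunktionen unserer Gleichung für den Snap s(t) = exp(t/2)/16 finden. Das Integral von dem Snap, mit j(0) = 1/8, ergibt den Ruck: j(t) = exp(t/2)/8. Mit ∫j(t)dt und Anwendung von a(0) = 1/4, finden wir a(t) = exp(t/2)/4. Mit ∫a(t)dt und Anwendung von v(0) = 1/2, finden wir v(t) = exp(t/2)/2. Mit v(t) = exp(t/2)/2 und Einsetzen von t = 2*log(3), finden wir v = 3/2.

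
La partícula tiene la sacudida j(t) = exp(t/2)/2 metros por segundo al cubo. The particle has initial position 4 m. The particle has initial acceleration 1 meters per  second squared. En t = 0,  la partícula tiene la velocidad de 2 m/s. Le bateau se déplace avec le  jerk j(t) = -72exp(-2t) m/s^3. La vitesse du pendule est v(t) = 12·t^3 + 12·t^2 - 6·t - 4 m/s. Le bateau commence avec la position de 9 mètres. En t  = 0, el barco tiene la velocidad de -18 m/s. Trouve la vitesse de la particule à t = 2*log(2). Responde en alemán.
Um dies zu lösen, müssen wir 2 Integrale unserer Gleichung für den Ruck j(t) = exp(t/2)/2 finden. Das Integral von dem Ruck ist die Beschleunigung. Mit a(0) = 1 erhalten wir a(t) = exp(t/2). Die Stammfunktion von der Beschleunigung ist die Geschwindigkeit. Mit v(0) = 2 erhalten wir v(t) = 2·exp(t/2). Aus der Gleichung für die Geschwindigkeit v(t) = 2·exp(t/2), setzen wir t = 2*log(2) ein und erhalten v = 4.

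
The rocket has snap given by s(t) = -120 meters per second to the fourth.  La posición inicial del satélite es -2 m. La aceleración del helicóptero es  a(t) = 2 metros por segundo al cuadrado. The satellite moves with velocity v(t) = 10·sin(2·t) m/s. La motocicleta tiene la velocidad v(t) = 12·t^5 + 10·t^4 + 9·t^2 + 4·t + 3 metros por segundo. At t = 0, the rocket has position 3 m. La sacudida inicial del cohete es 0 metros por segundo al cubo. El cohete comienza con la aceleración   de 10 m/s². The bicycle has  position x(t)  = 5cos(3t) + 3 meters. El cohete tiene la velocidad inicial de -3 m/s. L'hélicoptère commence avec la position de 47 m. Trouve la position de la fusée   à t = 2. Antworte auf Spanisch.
Debemos encontrar la antiderivada de nuestra ecuación del snap s(t) = -120 4 veces. Tomando ∫s(t)dt y aplicando j(0) = 0, encontramos j(t) = -120·t. La integral de la sacudida, con a(0) = 10, da la aceleración: a(t) = 10 - 60·t^2. Integrando la aceleración y usando la condición inicial v(0) = -3, obtenemos v(t) = -20·t^3 + 10·t - 3. La antiderivada de la velocidad, con x(0) = 3, da la posición: x(t) = -5·t^4 + 5·t^2 - 3·t + 3. Tenemos la posición x(t) = -5·t^4 + 5·t^2 - 3·t + 3. Sustituyendo t = 2: x(2) = -63.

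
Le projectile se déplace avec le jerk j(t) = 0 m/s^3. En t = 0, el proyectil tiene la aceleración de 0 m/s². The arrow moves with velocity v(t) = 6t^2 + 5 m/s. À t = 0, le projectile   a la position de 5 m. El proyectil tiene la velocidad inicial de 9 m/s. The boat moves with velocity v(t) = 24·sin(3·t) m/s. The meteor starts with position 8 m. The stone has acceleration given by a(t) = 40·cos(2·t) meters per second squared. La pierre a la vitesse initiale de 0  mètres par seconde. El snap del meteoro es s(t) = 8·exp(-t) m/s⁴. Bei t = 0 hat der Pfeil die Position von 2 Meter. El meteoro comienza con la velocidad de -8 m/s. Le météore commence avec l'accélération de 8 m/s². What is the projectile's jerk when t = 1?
We have jerk j(t) = 0. Substituting t = 1: j(1) = 0.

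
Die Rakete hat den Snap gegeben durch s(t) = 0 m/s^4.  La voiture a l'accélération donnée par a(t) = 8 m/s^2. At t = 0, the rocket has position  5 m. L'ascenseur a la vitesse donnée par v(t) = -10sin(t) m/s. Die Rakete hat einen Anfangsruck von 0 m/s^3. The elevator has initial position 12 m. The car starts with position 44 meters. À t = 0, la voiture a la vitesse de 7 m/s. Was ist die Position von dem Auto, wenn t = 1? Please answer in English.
To solve this, we need to take 2 antiderivatives of our acceleration equation a(t) = 8. The integral of acceleration is velocity. Using v(0) = 7, we get v(t) = 8·t + 7. The antiderivative of velocity, with x(0) = 44, gives position: x(t) = 4·t^2 + 7·t + 44. Using x(t) = 4·t^2 + 7·t + 44 and substituting t = 1, we find x = 55.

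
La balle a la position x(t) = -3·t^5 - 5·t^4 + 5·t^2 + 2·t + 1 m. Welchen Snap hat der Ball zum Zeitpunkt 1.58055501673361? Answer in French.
Pour résoudre ceci, nous devons prendre 4 dérivées de notre équation de la position x(t) = -3·t^5 - 5·t^4 + 5·t^2 + 2·t + 1. En dérivant la position, nous obtenons la vitesse: v(t) = -15·t^4 - 20·t^3 + 10·t + 2. En prenant d/dt de v(t), nous trouvons a(t) = -60·t^3 - 60·t^2 + 10. La dérivée de l'accélération donne le jerk: j(t) = -180·t^2 - 120·t. En prenant d/dt de j(t), nous trouvons s(t) = -360·t - 120. En utilisant s(t) = -360·t - 120 et en substituant t = 1.58055501673361, nous trouvons s = -688.999806024100.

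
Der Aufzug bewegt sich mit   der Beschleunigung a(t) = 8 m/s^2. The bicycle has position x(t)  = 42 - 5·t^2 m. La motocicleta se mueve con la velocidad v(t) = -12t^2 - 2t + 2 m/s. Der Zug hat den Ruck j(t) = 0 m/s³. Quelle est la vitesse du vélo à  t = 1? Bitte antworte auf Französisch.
En partant de la position x(t) = 42 - 5·t^2, nous prenons 1 dérivée. La dérivée de la position donne la vitesse: v(t) = -10·t. De l'équation de la vitesse v(t) = -10·t, nous substituons t = 1 pour obtenir v = -10.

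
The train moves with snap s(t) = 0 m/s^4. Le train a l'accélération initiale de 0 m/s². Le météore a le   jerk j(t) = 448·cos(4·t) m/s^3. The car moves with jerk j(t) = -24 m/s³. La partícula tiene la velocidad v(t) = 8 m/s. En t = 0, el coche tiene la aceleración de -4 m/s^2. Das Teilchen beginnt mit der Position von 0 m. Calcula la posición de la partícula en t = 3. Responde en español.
Debemos encontrar la integral de nuestra ecuación de la velocidad v(t) = 8 1 vez. La antiderivada de la velocidad es la posición. Usando x(0) = 0, obtenemos x(t) = 8·t. De la ecuación de la posición x(t) = 8·t, sustituimos t = 3 para obtener x = 24.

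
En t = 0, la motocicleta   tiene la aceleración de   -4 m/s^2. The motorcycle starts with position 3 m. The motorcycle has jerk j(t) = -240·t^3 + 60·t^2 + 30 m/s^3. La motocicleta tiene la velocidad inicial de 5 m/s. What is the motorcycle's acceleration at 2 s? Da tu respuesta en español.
Necesitamos integrar nuestra ecuación de la sacudida j(t) = -240·t^3 + 60·t^2 + 30 1 vez. Tomando ∫j(t)dt y aplicando a(0) = -4, encontramos a(t) = -60·t^4 + 20·t^3 + 30·t - 4. Usando a(t) = -60·t^4 + 20·t^3 + 30·t - 4 y sustituyendo t = 2, encontramos a = -744.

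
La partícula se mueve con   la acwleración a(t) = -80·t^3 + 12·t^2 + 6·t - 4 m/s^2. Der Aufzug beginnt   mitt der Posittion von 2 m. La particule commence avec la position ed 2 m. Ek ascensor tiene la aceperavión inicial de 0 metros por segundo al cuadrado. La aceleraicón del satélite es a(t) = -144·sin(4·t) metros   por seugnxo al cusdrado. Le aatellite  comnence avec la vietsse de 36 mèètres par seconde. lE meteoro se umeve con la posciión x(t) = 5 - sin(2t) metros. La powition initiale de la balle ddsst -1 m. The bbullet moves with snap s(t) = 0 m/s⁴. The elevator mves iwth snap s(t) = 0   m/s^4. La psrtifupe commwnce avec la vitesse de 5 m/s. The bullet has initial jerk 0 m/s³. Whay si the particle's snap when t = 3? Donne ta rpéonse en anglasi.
To solve this, we need to take 2 derivatives of our acceleration equation a(t) = -80·t^3 + 12·t^2 + 6·t - 4. Differentiating acceleration, we get jerk: j(t) = -240·t^2 + 24·t + 6. The derivative of jerk gives snap: s(t) = 24 - 480·t. We have snap s(t) = 24 - 480·t. Substituting t = 3: s(3) = -1416.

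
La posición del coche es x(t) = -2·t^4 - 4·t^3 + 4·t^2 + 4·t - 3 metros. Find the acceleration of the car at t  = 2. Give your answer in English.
Starting from position x(t) = -2·t^4 - 4·t^3 + 4·t^2 + 4·t - 3, we take 2 derivatives. The derivative of position gives velocity: v(t) = -8·t^3 - 12·t^2 + 8·t + 4. Taking d/dt of v(t), we find a(t) = -24·t^2 - 24·t + 8. From the given acceleration equation a(t) = -24·t^2 - 24·t + 8, we substitute t = 2 to get a = -136.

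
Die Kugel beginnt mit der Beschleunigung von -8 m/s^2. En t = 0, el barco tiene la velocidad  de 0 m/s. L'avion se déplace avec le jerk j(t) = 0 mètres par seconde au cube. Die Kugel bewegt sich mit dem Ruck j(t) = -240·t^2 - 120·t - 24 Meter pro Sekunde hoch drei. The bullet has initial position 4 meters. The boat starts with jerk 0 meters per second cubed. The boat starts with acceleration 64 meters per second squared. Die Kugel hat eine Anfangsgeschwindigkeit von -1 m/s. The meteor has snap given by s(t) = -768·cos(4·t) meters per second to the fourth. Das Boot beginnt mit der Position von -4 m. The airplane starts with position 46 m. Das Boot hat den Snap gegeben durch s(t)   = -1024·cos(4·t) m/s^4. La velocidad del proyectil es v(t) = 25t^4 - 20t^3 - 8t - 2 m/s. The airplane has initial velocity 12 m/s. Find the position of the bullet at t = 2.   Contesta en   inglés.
We must find the integral of our jerk equation j(t) = -240·t^2 - 120·t - 24 3 times. Taking ∫j(t)dt and applying a(0) = -8, we find a(t) = -80·t^3 - 60·t^2 - 24·t - 8. The antiderivative of acceleration, with v(0) = -1, gives velocity: v(t) = -20·t^4 - 20·t^3 - 12·t^2 - 8·t - 1. Taking ∫v(t)dt and applying x(0) = 4, we find x(t) = -4·t^5 - 5·t^4 - 4·t^3 - 4·t^2 - t + 4. We have position x(t) = -4·t^5 - 5·t^4 - 4·t^3 - 4·t^2 - t + 4. Substituting t = 2: x(2) = -254.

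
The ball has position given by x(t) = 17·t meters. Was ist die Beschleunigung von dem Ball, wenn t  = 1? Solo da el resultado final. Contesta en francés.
La réponse est 0.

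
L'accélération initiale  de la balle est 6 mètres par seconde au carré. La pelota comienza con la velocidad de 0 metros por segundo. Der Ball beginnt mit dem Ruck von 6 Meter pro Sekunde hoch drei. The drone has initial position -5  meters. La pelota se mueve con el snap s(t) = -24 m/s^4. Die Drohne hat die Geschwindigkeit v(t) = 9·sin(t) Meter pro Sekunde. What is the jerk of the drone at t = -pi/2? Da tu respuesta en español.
Debemos derivar nuestra ecuación de la velocidad v(t) = 9·sin(t) 2 veces. Derivando la velocidad, obtenemos la aceleración: a(t) = 9·cos(t). Tomando d/dt de a(t), encontramos j(t) = -9·sin(t). Usando j(t) = -9·sin(t) y sustituyendo t = -pi/2, encontramos j = 9.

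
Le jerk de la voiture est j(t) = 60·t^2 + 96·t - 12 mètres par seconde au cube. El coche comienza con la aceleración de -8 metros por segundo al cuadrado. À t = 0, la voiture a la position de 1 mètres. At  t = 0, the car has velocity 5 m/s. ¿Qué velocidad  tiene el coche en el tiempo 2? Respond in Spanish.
Necesitamos integrar nuestra ecuación de la sacudida j(t) = 60·t^2 + 96·t - 12 2 veces. Integrando la sacudida y usando la condición inicial a(0) = -8, obtenemos a(t) = 20·t^3 + 48·t^2 - 12·t - 8. La antiderivada de la aceleración, con v(0) = 5, da la velocidad: v(t) = 5·t^4 + 16·t^3 - 6·t^2 - 8·t + 5. De la ecuación de la velocidad v(t) = 5·t^4 + 16·t^3 - 6·t^2 - 8·t + 5, sustituimos t = 2 para obtener v = 173.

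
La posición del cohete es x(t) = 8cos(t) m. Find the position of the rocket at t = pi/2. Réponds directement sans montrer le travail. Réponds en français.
La position à t = pi/2 est x = 0.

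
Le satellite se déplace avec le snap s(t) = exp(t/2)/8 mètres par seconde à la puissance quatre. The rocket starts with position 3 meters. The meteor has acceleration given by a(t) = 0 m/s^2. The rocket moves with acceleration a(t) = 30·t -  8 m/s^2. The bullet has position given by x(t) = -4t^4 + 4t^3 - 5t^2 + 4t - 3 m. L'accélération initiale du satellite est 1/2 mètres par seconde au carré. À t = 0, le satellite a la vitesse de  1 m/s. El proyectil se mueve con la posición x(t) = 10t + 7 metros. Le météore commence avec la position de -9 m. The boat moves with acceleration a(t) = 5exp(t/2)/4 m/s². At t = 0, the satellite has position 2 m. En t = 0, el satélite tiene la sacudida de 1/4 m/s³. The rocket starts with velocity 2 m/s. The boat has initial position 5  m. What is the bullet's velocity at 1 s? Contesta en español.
Partiendo de la posición x(t) = -4·t^4 + 4·t^3 - 5·t^2 + 4·t - 3, tomamos 1 derivada. Derivando la posición, obtenemos la velocidad: v(t) = -16·t^3 + 12·t^2 - 10·t + 4. Tenemos la velocidad v(t) = -16·t^3 + 12·t^2 - 10·t + 4. Sustituyendo t = 1: v(1) = -10.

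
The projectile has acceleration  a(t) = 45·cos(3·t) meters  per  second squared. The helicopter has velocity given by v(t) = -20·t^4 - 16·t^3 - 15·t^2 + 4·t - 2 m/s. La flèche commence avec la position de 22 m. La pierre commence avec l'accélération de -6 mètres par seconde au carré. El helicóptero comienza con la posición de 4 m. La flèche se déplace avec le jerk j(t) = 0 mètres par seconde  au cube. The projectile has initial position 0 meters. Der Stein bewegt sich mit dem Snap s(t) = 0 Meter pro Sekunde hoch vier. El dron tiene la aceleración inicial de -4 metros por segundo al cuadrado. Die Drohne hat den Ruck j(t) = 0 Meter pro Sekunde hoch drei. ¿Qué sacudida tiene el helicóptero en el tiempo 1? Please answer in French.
Pour résoudre ceci, nous devons prendre 2 dérivées de notre équation de la vitesse v(t) = -20·t^4 - 16·t^3 - 15·t^2 + 4·t - 2. En dérivant la vitesse, nous obtenons l'accélération: a(t) = -80·t^3 - 48·t^2 - 30·t + 4. En dérivant l'accélération, nous obtenons le jerk: j(t) = -240·t^2 - 96·t - 30. Nous avons le jerk j(t) = -240·t^2 - 96·t - 30. En substituant t = 1: j(1) = -366.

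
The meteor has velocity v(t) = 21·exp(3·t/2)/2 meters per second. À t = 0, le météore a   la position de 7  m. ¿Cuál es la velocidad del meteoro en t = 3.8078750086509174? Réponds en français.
Nous avons la vitesse v(t) = 21·exp(3·t/2)/2. En substituant t = 3.8078750086509174: v(3.8078750086509174) = 3175.39645148119.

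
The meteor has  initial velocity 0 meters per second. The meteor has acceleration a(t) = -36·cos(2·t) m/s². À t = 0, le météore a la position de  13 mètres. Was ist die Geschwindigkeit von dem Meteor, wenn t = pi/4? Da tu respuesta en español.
Debemos encontrar la antiderivada de nuestra ecuación de la aceleración a(t) = -36·cos(2·t) 1 vez. Tomando ∫a(t)dt y aplicando v(0) = 0, encontramos v(t) = -18·sin(2·t). Usando v(t) = -18·sin(2·t) y sustituyendo t = pi/4, encontramos v = -18.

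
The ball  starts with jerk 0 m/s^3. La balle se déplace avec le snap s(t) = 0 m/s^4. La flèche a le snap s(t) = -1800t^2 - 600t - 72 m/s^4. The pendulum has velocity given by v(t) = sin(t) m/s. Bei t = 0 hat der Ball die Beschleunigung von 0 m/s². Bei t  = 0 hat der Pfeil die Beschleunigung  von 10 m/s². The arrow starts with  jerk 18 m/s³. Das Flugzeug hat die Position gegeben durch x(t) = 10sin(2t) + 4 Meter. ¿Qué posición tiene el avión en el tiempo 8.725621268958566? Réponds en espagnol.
Usando x(t) = 10·sin(2·t) + 4 y sustituyendo t = 8.725621268958566, encontramos x = -5.85161659115695.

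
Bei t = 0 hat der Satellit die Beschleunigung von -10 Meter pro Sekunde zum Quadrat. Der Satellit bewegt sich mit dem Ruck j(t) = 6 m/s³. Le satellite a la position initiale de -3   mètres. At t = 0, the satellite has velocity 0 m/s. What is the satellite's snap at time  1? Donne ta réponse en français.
Pour résoudre ceci, nous devons prendre 1 dérivée de notre équation du jerk j(t) = 6. La dérivée du jerk donne le snap: s(t) = 0. En utilisant s(t) = 0 et en substituant t = 1, nous trouvons s = 0.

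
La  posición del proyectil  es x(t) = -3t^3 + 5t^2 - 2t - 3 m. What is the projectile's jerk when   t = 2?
We must differentiate our position equation x(t) = -3·t^3 + 5·t^2 - 2·t - 3 3 times. Taking d/dt of x(t), we find v(t) = -9·t^2 + 10·t - 2. Taking d/dt of v(t), we find a(t) = 10 - 18·t. Differentiating acceleration, we get jerk: j(t) = -18. Using j(t) = -18 and substituting t = 2, we find j = -18.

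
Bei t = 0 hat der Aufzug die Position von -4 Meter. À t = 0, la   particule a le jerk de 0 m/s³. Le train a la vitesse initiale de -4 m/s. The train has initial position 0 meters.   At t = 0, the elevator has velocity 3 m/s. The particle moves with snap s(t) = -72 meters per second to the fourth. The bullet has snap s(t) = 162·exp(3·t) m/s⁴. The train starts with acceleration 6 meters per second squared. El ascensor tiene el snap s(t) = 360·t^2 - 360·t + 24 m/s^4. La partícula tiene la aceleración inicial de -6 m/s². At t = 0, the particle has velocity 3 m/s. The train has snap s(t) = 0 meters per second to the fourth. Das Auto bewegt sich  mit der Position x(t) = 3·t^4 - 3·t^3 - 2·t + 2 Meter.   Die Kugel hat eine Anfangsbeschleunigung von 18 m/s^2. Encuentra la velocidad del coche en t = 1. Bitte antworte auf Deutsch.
Ausgehend von der Position x(t) = 3·t^4 - 3·t^3 - 2·t + 2, nehmen wir 1 Ableitung. Die Ableitung von der Position ergibt die Geschwindigkeit: v(t) = 12·t^3 - 9·t^2 - 2. Wir haben die Geschwindigkeit v(t) = 12·t^3 - 9·t^2 - 2. Durch Einsetzen von t = 1: v(1) = 1.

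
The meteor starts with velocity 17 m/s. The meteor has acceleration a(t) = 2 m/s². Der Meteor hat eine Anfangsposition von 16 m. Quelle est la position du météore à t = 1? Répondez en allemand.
Wir müssen das Integral unserer Gleichung für die Beschleunigung a(t) = 2 2-mal finden. Die Stammfunktion von der Beschleunigung, mit v(0) = 17, ergibt die Geschwindigkeit: v(t) = 2·t + 17. Mit ∫v(t)dt und Anwendung von x(0) = 16, finden wir x(t) = t^2 + 17·t + 16. Aus der Gleichung für die Position x(t) = t^2 + 17·t + 16, setzen wir t = 1 ein und erhalten x = 34.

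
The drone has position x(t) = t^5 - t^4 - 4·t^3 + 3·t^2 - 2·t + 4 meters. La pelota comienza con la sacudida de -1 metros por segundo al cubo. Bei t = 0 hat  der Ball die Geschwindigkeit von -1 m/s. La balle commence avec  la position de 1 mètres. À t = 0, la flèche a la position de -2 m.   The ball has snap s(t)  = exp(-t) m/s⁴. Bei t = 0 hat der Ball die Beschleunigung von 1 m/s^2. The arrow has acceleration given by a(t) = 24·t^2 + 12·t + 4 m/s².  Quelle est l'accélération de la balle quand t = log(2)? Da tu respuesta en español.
Partiendo del snap s(t) = exp(-t), tomamos 2 integrales. Tomando ∫s(t)dt y aplicando j(0) = -1, encontramos j(t) = -exp(-t). Tomando ∫j(t)dt y aplicando a(0) = 1, encontramos a(t) = exp(-t). Usando a(t) = exp(-t) y sustituyendo t = log(2), encontramos a = 1/2.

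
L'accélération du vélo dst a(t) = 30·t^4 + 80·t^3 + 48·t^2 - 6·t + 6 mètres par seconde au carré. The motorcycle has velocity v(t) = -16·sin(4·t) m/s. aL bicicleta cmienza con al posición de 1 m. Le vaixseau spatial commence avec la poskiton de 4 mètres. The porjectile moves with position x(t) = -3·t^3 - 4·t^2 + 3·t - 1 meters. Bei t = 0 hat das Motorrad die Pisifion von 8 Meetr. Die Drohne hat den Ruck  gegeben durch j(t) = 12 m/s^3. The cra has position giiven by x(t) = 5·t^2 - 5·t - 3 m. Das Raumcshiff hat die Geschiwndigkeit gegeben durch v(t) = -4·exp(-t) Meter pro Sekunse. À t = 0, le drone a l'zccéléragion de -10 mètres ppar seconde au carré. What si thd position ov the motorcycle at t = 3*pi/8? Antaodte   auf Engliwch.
Starting from velocity v(t) = -16·sin(4·t), we take 1 integral. Finding the antiderivative of v(t) and using x(0) = 8: x(t) = 4·cos(4·t) + 4. From the given position equation x(t) = 4·cos(4·t) + 4, we substitute t = 3*pi/8 to get x = 4.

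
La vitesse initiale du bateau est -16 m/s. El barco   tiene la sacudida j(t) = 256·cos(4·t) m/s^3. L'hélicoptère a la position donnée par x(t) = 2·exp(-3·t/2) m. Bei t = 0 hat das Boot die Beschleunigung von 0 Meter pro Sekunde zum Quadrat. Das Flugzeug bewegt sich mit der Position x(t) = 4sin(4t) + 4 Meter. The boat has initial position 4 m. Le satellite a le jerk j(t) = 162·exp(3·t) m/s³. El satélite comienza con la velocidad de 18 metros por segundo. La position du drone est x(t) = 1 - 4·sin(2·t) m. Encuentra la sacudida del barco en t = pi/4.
De la ecuación de la sacudida j(t) = 256·cos(4·t), sustituimos t = pi/4 para obtener j = -256.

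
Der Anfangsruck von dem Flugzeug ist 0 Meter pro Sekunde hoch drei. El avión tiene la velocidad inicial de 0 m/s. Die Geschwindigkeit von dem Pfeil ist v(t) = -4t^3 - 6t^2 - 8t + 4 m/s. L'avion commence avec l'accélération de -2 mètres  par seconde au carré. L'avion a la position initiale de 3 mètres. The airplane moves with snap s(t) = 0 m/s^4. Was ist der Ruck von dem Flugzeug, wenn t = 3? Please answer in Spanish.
Para resolver esto, necesitamos tomar 1 integral de nuestra ecuación del snap s(t) = 0. Integrando el snap y usando la condición inicial j(0) = 0, obtenemos j(t) = 0. Tenemos la sacudida j(t) = 0. Sustituyendo t = 3: j(3) = 0.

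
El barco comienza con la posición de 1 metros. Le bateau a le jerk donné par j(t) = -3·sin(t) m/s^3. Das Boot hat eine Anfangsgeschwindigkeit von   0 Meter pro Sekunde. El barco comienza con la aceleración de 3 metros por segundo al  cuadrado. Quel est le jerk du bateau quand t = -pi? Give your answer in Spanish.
Usando j(t) = -3·sin(t) y sustituyendo t = -pi, encontramos j = 0.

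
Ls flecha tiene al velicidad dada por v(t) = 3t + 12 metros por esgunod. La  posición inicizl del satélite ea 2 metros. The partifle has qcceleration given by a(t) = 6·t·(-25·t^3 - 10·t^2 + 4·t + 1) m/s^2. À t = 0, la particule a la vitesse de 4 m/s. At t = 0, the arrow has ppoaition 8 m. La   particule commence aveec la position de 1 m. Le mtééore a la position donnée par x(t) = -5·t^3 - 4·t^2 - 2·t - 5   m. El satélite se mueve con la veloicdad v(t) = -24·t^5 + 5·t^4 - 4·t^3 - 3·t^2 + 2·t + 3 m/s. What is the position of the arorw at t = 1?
We need to integrate our velocity equation v(t) = 3·t + 12 1 time. The antiderivative of velocity is position. Using x(0) = 8, we get x(t) = 3·t^2/2 + 12·t + 8. From the given position equation x(t) = 3·t^2/2 + 12·t + 8, we substitute t = 1 to get x = 43/2.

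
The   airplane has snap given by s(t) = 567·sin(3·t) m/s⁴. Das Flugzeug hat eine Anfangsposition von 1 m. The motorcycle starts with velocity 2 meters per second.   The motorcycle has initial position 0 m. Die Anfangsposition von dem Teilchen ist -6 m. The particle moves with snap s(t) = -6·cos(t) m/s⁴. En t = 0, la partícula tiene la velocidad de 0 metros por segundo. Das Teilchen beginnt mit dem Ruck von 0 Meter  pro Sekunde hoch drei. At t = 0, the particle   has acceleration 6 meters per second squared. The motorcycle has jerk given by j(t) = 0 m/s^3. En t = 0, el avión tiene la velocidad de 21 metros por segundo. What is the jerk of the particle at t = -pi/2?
Starting from snap s(t) = -6·cos(t), we take 1 antiderivative. The integral of snap is jerk. Using j(0) = 0, we get j(t) = -6·sin(t). Using j(t) = -6·sin(t) and substituting t = -pi/2, we find j = 6.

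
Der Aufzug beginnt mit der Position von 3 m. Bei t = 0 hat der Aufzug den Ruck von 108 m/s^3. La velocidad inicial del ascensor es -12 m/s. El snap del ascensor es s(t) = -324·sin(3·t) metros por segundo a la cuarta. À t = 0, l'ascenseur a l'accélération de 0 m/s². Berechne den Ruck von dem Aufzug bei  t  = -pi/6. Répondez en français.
Nous devons intégrer notre équation du snap s(t) = -324·sin(3·t) 1 fois. L'intégrale du snap, avec j(0) = 108, donne le jerk: j(t) = 108·cos(3·t). Nous avons le jerk j(t) = 108·cos(3·t). En substituant t = -pi/6: j(-pi/6) = 0.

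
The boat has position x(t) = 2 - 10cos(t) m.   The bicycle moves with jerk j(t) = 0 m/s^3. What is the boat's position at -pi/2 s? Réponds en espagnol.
Tenemos la posición x(t) = 2 - 10·cos(t). Sustituyendo t = -pi/2: x(-pi/2) = 2.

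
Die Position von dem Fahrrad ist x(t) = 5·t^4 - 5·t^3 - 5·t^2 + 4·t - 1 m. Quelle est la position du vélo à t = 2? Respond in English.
Using x(t) = 5·t^4 - 5·t^3 - 5·t^2 + 4·t - 1 and substituting t = 2, we find x = 27.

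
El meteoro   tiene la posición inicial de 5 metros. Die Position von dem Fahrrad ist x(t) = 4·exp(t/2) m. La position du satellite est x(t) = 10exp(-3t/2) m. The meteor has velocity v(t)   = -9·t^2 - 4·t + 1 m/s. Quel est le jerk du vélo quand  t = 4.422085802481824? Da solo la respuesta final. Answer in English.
The answer is 4.56261407201237.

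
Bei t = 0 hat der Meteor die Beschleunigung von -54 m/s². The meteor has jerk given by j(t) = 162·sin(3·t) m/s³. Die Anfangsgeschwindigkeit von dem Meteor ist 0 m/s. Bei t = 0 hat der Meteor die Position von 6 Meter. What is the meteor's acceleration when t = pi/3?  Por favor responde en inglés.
We need to integrate our jerk equation j(t) = 162·sin(3·t) 1 time. The antiderivative of jerk, with a(0) = -54, gives acceleration: a(t) = -54·cos(3·t). We have acceleration a(t) = -54·cos(3·t). Substituting t = pi/3: a(pi/3) = 54.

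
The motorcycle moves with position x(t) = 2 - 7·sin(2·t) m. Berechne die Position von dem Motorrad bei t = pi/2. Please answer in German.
Aus der Gleichung für die Position x(t) = 2 - 7·sin(2·t), setzen wir t = pi/2 ein und erhalten x = 2.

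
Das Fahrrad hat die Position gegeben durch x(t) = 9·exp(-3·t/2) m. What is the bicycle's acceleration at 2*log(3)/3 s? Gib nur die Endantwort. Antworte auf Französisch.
L'accélération à t = 2*log(3)/3 est a = 27/4.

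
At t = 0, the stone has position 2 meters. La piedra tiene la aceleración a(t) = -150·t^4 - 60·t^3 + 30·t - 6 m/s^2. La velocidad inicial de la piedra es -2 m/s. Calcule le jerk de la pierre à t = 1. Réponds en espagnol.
Para resolver esto, necesitamos tomar 1 derivada de nuestra ecuación de la aceleración a(t) = -150·t^4 - 60·t^3 + 30·t - 6. Derivando la aceleración, obtenemos la sacudida: j(t) = -600·t^3 - 180·t^2 + 30. Usando j(t) = -600·t^3 - 180·t^2 + 30 y sustituyendo t = 1, encontramos j = -750.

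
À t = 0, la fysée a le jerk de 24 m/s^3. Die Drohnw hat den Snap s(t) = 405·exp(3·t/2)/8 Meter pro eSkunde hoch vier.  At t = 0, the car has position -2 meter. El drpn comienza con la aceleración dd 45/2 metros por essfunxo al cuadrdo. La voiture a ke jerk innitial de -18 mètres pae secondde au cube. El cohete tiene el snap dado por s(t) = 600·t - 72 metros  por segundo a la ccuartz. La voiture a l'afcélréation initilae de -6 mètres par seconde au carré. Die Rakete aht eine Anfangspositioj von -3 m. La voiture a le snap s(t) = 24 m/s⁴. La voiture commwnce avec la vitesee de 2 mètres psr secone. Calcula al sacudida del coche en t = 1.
Necesitamos integrar nuestra ecuación del snap s(t) = 24 1 vez. Integrando el snap y usando la condición inicial j(0) = -18, obtenemos j(t) = 24·t - 18. Usando j(t) = 24·t - 18 y sustituyendo t = 1, encontramos j = 6.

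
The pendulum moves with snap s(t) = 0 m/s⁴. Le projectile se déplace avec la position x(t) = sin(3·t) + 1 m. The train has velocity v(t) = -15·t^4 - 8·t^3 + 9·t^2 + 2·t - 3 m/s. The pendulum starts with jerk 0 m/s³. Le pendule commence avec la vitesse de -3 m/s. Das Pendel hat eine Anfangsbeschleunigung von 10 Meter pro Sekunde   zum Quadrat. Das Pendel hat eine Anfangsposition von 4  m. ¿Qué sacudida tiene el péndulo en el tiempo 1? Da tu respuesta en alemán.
Wir müssen die Stammfunktion unserer Gleichung für den Snap s(t) = 0 1-mal finden. Das Integral von dem Snap, mit j(0) = 0, ergibt den Ruck: j(t) = 0. Mit j(t) = 0 und Einsetzen von t = 1, finden wir j = 0.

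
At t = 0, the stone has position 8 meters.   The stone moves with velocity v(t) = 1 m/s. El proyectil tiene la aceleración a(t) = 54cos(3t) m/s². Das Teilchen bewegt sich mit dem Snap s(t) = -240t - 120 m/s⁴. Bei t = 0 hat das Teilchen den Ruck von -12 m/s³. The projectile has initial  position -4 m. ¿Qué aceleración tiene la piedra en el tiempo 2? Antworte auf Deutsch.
Um dies zu lösen, müssen wir 1 Ableitung unserer Gleichung für die Geschwindigkeit v(t) = 1 nehmen. Die Ableitung von der Geschwindigkeit ergibt die Beschleunigung: a(t) = 0. Aus der Gleichung für die Beschleunigung a(t) = 0, setzen wir t = 2 ein und erhalten a = 0.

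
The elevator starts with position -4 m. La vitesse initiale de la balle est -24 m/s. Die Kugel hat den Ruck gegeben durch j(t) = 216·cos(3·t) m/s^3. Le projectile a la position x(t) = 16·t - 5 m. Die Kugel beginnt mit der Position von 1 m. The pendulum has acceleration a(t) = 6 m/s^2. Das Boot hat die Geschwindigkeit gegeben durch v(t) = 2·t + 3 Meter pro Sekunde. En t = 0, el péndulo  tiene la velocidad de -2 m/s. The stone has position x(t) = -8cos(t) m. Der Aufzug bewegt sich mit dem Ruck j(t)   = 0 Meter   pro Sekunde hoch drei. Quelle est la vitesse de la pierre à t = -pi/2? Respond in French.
Nous devons dériver notre équation de la position x(t) = -8·cos(t) 1 fois. En dérivant la position, nous obtenons la vitesse: v(t) = 8·sin(t). Nous avons la vitesse v(t) = 8·sin(t). En substituant t = -pi/2: v(-pi/2) = -8.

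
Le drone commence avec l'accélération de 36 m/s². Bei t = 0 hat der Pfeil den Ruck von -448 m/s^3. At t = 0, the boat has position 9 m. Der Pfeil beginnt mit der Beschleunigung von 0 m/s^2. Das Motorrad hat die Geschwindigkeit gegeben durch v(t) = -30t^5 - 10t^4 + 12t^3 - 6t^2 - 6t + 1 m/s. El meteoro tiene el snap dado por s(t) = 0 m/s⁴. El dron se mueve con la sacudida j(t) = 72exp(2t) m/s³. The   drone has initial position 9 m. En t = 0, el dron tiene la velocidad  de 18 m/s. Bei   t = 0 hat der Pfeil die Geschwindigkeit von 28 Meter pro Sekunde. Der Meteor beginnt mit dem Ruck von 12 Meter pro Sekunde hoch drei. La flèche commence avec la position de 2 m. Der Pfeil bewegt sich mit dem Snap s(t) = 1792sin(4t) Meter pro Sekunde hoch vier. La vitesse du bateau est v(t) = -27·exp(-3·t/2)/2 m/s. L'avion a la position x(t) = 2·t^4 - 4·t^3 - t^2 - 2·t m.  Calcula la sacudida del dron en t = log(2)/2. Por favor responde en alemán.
Wir haben den Ruck j(t) = 72·exp(2·t). Durch Einsetzen von t = log(2)/2: j(log(2)/2) = 144.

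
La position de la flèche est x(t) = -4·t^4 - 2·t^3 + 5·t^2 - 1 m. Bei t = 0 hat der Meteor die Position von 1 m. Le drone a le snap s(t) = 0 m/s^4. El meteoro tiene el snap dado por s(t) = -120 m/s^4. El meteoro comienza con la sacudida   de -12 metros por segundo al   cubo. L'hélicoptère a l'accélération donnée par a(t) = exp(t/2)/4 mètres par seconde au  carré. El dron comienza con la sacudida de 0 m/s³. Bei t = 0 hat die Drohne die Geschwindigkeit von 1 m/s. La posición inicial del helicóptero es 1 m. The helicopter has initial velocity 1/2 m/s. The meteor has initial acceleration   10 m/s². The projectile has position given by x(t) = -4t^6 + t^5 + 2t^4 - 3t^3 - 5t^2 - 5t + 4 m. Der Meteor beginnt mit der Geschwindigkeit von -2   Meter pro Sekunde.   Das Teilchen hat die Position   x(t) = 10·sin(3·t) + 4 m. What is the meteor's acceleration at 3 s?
We need to integrate our snap equation s(t) = -120 2 times. Taking ∫s(t)dt and applying j(0) = -12, we find j(t) = -120·t - 12. Taking ∫j(t)dt and applying a(0) = 10, we find a(t) = -60·t^2 - 12·t + 10. Using a(t) = -60·t^2 - 12·t + 10 and substituting t = 3, we find a = -566.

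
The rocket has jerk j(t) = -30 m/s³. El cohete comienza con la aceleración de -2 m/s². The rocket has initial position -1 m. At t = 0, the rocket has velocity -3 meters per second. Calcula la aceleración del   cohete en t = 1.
Necesitamos integrar nuestra ecuación de la sacudida j(t) = -30 1 vez. Integrando la sacudida y usando la condición inicial a(0) = -2, obtenemos a(t) = -30·t - 2. Usando a(t) = -30·t - 2 y sustituyendo t = 1, encontramos a = -32.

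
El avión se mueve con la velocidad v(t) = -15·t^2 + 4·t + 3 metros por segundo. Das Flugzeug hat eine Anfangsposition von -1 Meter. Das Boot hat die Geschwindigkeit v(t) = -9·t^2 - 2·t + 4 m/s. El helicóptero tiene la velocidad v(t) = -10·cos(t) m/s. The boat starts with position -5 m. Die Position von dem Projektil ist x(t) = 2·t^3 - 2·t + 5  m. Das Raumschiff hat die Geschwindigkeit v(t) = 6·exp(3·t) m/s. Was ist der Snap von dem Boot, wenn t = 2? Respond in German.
Um dies zu lösen, müssen wir 3 Ableitungen unserer Gleichung für die Geschwindigkeit v(t) = -9·t^2 - 2·t + 4 nehmen. Mit d/dt von v(t) finden wir a(t) = -18·t - 2. Die Ableitung von der Beschleunigung ergibt den Ruck: j(t) = -18. Die Ableitung von dem Ruck ergibt den Snap: s(t) = 0. Wir haben den Snap s(t) = 0. Durch Einsetzen von t = 2: s(2) = 0.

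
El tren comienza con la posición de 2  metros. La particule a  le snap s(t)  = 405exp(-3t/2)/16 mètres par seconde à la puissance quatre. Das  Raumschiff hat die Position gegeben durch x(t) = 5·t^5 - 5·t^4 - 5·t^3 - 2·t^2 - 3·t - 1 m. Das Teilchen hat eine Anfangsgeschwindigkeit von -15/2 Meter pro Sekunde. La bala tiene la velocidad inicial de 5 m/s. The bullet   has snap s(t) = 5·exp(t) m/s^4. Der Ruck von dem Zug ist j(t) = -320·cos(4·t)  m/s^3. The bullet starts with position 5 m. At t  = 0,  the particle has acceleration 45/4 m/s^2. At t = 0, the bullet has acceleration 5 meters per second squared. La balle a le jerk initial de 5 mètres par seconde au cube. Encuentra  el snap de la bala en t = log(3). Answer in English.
From the given snap equation s(t) = 5·exp(t), we substitute t = log(3) to get s = 15.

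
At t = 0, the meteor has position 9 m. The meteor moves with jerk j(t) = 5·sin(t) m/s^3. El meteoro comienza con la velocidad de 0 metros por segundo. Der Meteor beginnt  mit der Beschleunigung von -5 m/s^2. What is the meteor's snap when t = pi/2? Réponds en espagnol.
Debemos derivar nuestra ecuación de la sacudida j(t) = 5·sin(t) 1 vez. Derivando la sacudida, obtenemos el snap: s(t) = 5·cos(t). De la ecuación del snap s(t) = 5·cos(t), sustituimos t = pi/2 para obtener s = 0.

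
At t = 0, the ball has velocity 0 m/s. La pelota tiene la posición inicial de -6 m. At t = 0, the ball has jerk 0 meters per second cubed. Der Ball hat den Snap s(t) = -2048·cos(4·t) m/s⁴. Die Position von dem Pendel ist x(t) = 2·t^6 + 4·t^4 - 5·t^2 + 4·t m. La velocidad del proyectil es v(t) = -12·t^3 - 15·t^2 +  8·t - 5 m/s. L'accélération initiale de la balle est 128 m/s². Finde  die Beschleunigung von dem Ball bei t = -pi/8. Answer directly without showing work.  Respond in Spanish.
En t = -pi/8, a = 0.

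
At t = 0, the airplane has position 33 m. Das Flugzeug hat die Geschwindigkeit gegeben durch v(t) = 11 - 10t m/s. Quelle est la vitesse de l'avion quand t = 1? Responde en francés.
Nous avons la vitesse v(t) = 11 - 10·t. En substituant t = 1: v(1) = 1.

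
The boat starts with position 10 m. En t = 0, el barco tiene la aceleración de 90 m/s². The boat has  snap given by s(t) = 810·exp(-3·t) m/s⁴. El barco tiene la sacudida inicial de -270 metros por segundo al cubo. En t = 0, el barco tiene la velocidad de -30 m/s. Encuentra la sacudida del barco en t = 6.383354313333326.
Necesitamos integrar nuestra ecuación del snap s(t) = 810·exp(-3·t) 1 vez. Tomando ∫s(t)dt y aplicando j(0) = -270, encontramos j(t) = -270·exp(-3·t). Tenemos la sacudida j(t) = -270·exp(-3·t). Sustituyendo t = 6.383354313333326: j(6.383354313333326) = -0.00000130195837986077.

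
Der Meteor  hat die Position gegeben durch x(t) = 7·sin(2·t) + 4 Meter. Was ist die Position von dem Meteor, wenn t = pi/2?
Wir haben die Position x(t) = 7·sin(2·t) + 4. Durch Einsetzen von t = pi/2: x(pi/2) = 4.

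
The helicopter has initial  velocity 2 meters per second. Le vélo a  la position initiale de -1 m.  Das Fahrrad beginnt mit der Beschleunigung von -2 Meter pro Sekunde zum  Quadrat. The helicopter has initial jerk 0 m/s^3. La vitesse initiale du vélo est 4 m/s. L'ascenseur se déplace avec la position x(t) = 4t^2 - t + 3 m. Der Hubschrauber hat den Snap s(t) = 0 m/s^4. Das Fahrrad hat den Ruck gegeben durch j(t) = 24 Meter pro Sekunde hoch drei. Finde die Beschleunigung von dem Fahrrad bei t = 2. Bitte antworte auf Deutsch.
Wir müssen unsere Gleichung für den Ruck j(t) = 24 1-mal integrieren. Die Stammfunktion von dem Ruck, mit a(0) = -2, ergibt die Beschleunigung: a(t) = 24·t - 2. Aus der Gleichung für die Beschleunigung a(t) = 24·t - 2, setzen wir t = 2 ein und erhalten a = 46.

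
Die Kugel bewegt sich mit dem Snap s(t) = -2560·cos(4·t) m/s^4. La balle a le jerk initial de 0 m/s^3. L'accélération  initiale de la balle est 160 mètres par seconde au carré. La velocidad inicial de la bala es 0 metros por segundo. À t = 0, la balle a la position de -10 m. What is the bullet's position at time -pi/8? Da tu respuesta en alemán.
Ausgehend von dem Snap s(t) = -2560·cos(4·t), nehmen wir 4 Integrale. Durch Integration von dem Snap und Verwendung der Anfangsbedingung j(0) = 0, erhalten wir j(t) = -640·sin(4·t). Die Stammfunktion von dem Ruck ist die Beschleunigung. Mit a(0) = 160 erhalten wir a(t) = 160·cos(4·t). Mit ∫a(t)dt und Anwendung von v(0) = 0, finden wir v(t) = 40·sin(4·t). Das Integral von der Geschwindigkeit, mit x(0) = -10, ergibt die Position: x(t) = -10·cos(4·t). Wir haben die Position x(t) = -10·cos(4·t). Durch Einsetzen von t = -pi/8: x(-pi/8) = 0.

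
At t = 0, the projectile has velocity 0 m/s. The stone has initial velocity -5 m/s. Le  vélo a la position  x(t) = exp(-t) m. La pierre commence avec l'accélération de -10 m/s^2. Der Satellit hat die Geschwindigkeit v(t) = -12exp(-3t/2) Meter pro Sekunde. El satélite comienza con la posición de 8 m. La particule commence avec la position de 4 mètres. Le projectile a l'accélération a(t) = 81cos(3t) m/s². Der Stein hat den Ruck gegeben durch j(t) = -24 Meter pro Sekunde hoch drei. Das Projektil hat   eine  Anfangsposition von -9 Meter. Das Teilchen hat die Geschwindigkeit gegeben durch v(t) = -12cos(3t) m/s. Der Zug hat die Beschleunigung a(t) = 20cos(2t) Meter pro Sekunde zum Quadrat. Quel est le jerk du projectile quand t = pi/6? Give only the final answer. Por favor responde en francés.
Le jerk à t = pi/6 est j = -243.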